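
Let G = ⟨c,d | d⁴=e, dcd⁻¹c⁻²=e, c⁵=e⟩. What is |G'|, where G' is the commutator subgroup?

G' = [G, G] is generated by all commutators. The generator-pair commutators are: [c, d] = c⁴.
The subgroup they normally generate is {e, c, c², c³, c⁴}, of order 5.
Check: |G/G'| = 20/5 = 4 is the order of the abelianisation.

Answer: 5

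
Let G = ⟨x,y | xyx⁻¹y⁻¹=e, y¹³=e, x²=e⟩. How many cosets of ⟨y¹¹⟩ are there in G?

First find ord(y¹¹) by computing successive powers:
  (y¹¹)¹ = y¹¹, (y¹¹)² = y⁹, (y¹¹)³ = y⁷, (y¹¹)⁴ = y⁵, (y¹¹)⁵ = y³, (y¹¹)⁶ = y, (y¹¹)⁷ = y¹², (y¹¹)⁸ = y¹⁰, (y¹¹)⁹ = y⁸, (y¹¹)¹⁰ = y⁶, (y¹¹)¹¹ = y⁴, (y¹¹)¹² = y², (y¹¹)¹³ = e.
So |⟨y¹¹⟩| = ord(y¹¹) = 13. With |G| = 26, by Lagrange [G : ⟨y¹¹⟩] = 26/13 = 2.

Answer: 2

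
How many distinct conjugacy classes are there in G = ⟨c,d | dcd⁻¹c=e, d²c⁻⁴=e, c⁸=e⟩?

The conjugacy classes (representative and size) are:
  [e] (size 1), [c⁷] (size 2), [c²] (size 2), [c⁵] (size 2), [c⁴] (size 1), [c²d⁻¹] (size 4), [c³d] (size 4).
Class equation: 1 + 2 + 2 + 2 + 1 + 4 + 4 = 16 = |G|. So G has 7 conjugacy classes.

Answer: 7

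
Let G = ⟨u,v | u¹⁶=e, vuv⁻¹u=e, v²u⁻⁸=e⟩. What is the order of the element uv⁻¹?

Compute successive powers until reaching e:
  (uv⁻¹)¹ = uv⁻¹, (uv⁻¹)² = u⁸, (uv⁻¹)³ = uv, (uv⁻¹)⁴ = e.
The smallest positive k with (uv⁻¹)ᵏ = e is 4.

Answer: 4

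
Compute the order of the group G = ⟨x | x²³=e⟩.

G is generated by a single element, so G is cyclic. The relator gives x²³ = e and no smaller power is forced to be e, so the 23 powers {e, x, x², x³, x⁴, x⁵, x⁶, x⁷, x⁸, x⁹, x²², x²¹, x²⁰, x¹², x¹³, x¹¹, x¹⁰, x¹⁴, x¹⁵, x¹⁶, x¹⁷, x¹⁸, x¹⁹} are distinct. Hence |G| = 23.

Answer: 23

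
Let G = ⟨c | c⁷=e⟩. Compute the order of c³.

Compute successive powers until reaching e:
  (c³)¹ = c³, (c³)² = c⁶, (c³)³ = c², (c³)⁴ = c⁵, (c³)⁵ = c, (c³)⁶ = c⁴, (c³)⁷ = e.
The smallest positive k with (c³)ᵏ = e is 7.

Answer: 7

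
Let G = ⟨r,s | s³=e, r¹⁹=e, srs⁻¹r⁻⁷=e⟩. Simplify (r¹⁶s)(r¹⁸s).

Compute (r¹⁶s) · (r¹⁸s) by multiplying left to right and reducing via the relations at each step:
  (r¹⁶s) · r¹⁸ = r⁹s
  (r⁹s) · s = r⁹s²

Answer: r⁹s²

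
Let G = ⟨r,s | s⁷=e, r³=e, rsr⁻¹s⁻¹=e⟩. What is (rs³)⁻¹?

The order of (rs³) is 21 (smallest k with (rs³)ᵏ = e), so (rs³)⁻¹ = (rs³)²⁰ = r²s⁴.
Check: (rs³) · (r²s⁴) → (rs³) · r² = s³;   (s³) · s⁴ = e, giving e as required.

Answer: r²s⁴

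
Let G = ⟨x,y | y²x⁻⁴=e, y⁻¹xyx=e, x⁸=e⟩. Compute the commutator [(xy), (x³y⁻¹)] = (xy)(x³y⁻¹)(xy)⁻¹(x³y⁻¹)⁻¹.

[(xy), (x³y⁻¹)] = (xy)·(x³y⁻¹)·(xy)⁻¹·(x³y⁻¹)⁻¹.
  (xy) · (x³y⁻¹) = x⁶
  (x⁶) · (xy⁻¹) = x³y
  (x³y) · (x³y) = x⁴

Answer: x⁴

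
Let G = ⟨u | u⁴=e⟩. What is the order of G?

G is generated by a single element, so G is cyclic. The relator gives u⁴ = e and no smaller power is forced to be e, so the 4 powers {e, u, u², u³} are distinct. Hence |G| = 4.

Answer: 4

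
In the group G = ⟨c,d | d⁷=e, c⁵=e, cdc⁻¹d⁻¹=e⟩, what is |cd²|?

Compute successive powers until reaching e:
  (cd²)¹ = cd², (cd²)² = c²d⁴, (cd²)³ = c³d⁶, (cd²)⁴ = c⁴d, (cd²)⁵ = d³, (cd²)⁶ = cd⁵, (cd²)⁷ = c², (cd²)⁸ = c³d², (cd²)⁹ = c⁴d⁴, (cd²)¹⁰ = d⁶, (cd²)¹¹ = cd, (cd²)¹² = c²d³, (cd²)¹³ = c³d⁵, (cd²)¹⁴ = c⁴, (cd²)¹⁵ = d², (cd²)¹⁶ = cd⁴, (cd²)¹⁷ = c²d⁶, (cd²)¹⁸ = c³d, (cd²)¹⁹ = c⁴d³, (cd²)²⁰ = d⁵, (cd²)²¹ = c, (cd²)²² = c²d², (cd²)²³ = c³d⁴, (cd²)²⁴ = c⁴d⁶, (cd²)²⁵ = d, (cd²)²⁶ = cd³, (cd²)²⁷ = c²d⁵, (cd²)²⁸ = c³, (cd²)²⁹ = c⁴d², (cd²)³⁰ = d⁴, (cd²)³¹ = cd⁶, (cd²)³² = c²d, (cd²)³³ = c³d³, (cd²)³⁴ = c⁴d⁵, (cd²)³⁵ = e.
The smallest positive k with (cd²)ᵏ = e is 35.

Answer: 35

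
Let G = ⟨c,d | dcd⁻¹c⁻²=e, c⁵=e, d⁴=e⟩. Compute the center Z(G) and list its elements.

An element z ∈ Z(G) iff z commutes with every generator.
For example e is central: e·c = c = c·e; e·d = d = d·e.
Whereas c ∉ Z(G) since c·d = cd ≠ c²d = d·c.
Checking each of the 20 elements this way gives Z(G) = {e}, of order 1.

Answer: {e}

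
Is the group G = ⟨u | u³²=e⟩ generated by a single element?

|G| = 32. The element u has order 32 (its powers give 32 distinct elements), so ⟨u⟩ = G and G is cyclic.

Answer: Yes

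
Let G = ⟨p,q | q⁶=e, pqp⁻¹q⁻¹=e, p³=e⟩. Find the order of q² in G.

Compute successive powers until reaching e:
  (q²)¹ = q², (q²)² = q⁴, (q²)³ = e.
The smallest positive k with (q²)ᵏ = e is 3.

Answer: 3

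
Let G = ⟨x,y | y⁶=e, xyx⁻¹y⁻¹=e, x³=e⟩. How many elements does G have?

Enumerate words in the generators, reducing via the relations: the distinct elements are
  {e, x, y, xy, x², y², y³, y⁴, y⁵, xy², xy³, xy⁴, xy⁵, x²y, x²y², x²y³, x²y⁴, x²y⁵}.
No further products give new elements, so |G| = 18.

Answer: 18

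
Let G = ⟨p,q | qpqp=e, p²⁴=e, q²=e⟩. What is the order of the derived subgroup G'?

G' = [G, G] is generated by all commutators. The generator-pair commutators are: [p, q] = p².
The subgroup they normally generate is {e, p², p⁴, p⁶, p⁸, p¹⁰, p¹², p¹⁴, p¹⁶, p¹⁸, p²⁰, p²²}, of order 12.
Check: |G/G'| = 48/12 = 4 is the order of the abelianisation.

Answer: 12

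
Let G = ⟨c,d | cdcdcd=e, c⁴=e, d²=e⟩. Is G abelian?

c·d = cd but d·c = dc, so c·d ≠ d·c and G is not abelian.

Answer: No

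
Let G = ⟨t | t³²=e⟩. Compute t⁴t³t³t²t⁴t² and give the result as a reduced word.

Multiply left to right, reducing at each step:
  (t⁴) · t³ = t⁷
  (t⁷) · t³ = t¹⁰
  (t¹⁰) · t² = t¹²
  (t¹²) · t⁴ = t¹⁶
  (t¹⁶) · t² = t¹⁸

Answer: t¹⁸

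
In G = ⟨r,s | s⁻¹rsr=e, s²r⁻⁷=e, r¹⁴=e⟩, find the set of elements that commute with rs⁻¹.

⟨rs⁻¹⟩ ⊆ C_G(rs⁻¹) since powers of rs⁻¹ commute with rs⁻¹; so |C_G(rs⁻¹)| ≥ |⟨rs⁻¹⟩| = 4.
By orbit–stabilizer, |C_G(rs⁻¹)| = |G| / |conj. class of rs⁻¹| = 28 / 7 = 4.
The 4 elements commuting with rs⁻¹ are {e, r⁷, rs, rs⁻¹}.

Answer: {e, r⁷, rs, rs⁻¹}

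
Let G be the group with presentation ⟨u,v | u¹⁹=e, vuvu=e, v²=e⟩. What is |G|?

Enumerate words in the generators, reducing via the relations: the distinct elements are
  {e, u, v, uv, u², u³, u⁴, u⁵, u⁶, u⁷, u⁸, u⁹, u²v, u³v, u¹², u¹³, u¹¹, u¹⁰, u¹⁴, u¹⁵, u¹⁶, u¹⁷, u¹⁸, u⁴v, u⁵v, u⁶v, u⁷v, u⁸v, u⁹v, u¹²v, u¹³v, u¹¹v, u¹⁰v, u¹⁴v, u¹⁵v, u¹⁶v, u¹⁷v, u¹⁸v}.
No further products give new elements, so |G| = 38.

Answer: 38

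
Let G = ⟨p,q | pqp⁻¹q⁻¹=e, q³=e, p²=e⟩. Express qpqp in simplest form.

Multiply left to right, reducing at each step:
  q · p = pq
  (pq) · q = pq²
  (pq²) · p = q²

Answer: q²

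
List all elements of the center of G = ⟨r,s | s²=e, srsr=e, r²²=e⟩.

An element z ∈ Z(G) iff z commutes with every generator.
For example r¹¹ is central: (r¹¹)·r = r¹² = r·(r¹¹); (r¹¹)·s = r¹¹s = s·(r¹¹).
Whereas r ∉ Z(G) since r·s = rs ≠ r²¹s = s·r.
Checking each of the 44 elements this way gives Z(G) = {e, r¹¹}, of order 2.

Answer: {e, r¹¹}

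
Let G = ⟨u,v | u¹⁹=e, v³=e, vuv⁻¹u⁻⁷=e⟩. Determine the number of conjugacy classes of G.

The conjugacy classes (representative and size) are:
  [e] (size 1), [u¹¹] (size 3), [u¹⁴] (size 3), [u⁶] (size 3), [u¹⁷] (size 3), [u¹²] (size 3), [u¹⁰] (size 3), [u²v] (size 19), [u¹⁸v²] (size 19).
Class equation: 1 + 3 + 3 + 3 + 3 + 3 + 3 + 19 + 19 = 57 = |G|. So G has 9 conjugacy classes.

Answer: 9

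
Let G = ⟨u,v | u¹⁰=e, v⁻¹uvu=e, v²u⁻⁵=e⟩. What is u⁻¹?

The order of u is 10 (smallest k with uᵏ = e), so u⁻¹ = u⁹ = u⁹.
Check: u · (u⁹) → u · u⁹ = e, giving e as required.

Answer: u⁹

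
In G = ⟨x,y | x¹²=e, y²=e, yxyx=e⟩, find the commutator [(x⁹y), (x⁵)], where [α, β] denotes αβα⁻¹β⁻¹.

[(x⁹y), (x⁵)] = (x⁹y)·(x⁵)·(x⁹y)⁻¹·(x⁵)⁻¹.
  (x⁹y) · (x⁵) = x⁴y
  (x⁴y) · (x⁹y) = x⁷
  (x⁷) · (x⁷) = x²

Answer: x²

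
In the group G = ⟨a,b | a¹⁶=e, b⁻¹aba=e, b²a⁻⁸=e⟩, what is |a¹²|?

Compute successive powers until reaching e:
  (a¹²)¹ = a¹², (a¹²)² = a⁸, (a¹²)³ = a⁴, (a¹²)⁴ = e.
The smallest positive k with (a¹²)ᵏ = e is 4.

Answer: 4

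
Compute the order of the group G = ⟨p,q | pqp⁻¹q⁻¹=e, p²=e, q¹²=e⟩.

Enumerate words in the generators, reducing via the relations: the distinct elements are
  {e, p, q, pq, q², q³, q⁴, q⁵, q⁶, q⁷, q⁸, q⁹, pq², pq³, pq⁴, pq⁵, pq⁶, pq⁷, pq⁸, pq⁹, q¹¹, q¹⁰, pq¹¹, pq¹⁰}.
No further products give new elements, so |G| = 24.

Answer: 24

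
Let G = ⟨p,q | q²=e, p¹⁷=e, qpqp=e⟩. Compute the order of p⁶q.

Compute successive powers until reaching e:
  (p⁶q)¹ = p⁶q, (p⁶q)² = e.
The smallest positive k with (p⁶q)ᵏ = e is 2.

Answer: 2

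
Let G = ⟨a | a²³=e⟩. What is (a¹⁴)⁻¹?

The order of (a¹⁴) is 23 (smallest k with (a¹⁴)ᵏ = e), so (a¹⁴)⁻¹ = (a¹⁴)²² = a⁹.
Check: (a¹⁴) · (a⁹) → (a¹⁴) · a⁹ = e, giving e as required.

Answer: a⁹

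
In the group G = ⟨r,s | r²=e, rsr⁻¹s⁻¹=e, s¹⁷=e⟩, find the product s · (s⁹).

Compute s · (s⁹) by multiplying left to right and reducing via the relations at each step:
  s · s⁹ = s¹⁰

Answer: s¹⁰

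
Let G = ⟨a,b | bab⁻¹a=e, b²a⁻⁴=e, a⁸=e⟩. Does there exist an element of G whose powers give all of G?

Every cyclic group is abelian. But a·b = ab while b·a = a³b⁻¹, so a·b ≠ b·a and G is not abelian. Hence G is not cyclic.

Answer: No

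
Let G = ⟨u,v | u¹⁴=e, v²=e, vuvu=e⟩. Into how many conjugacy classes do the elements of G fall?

The conjugacy classes (representative and size) are:
  [e] (size 1), [u¹³] (size 2), [u²] (size 2), [u³] (size 2), [u¹⁰] (size 2), [u⁵] (size 2), [u⁸] (size 2), [u⁷] (size 1), [u⁶v] (size 7), [u⁹v] (size 7).
Class equation: 1 + 2 + 2 + 2 + 2 + 2 + 2 + 1 + 7 + 7 = 28 = |G|. So G has 10 conjugacy classes.

Answer: 10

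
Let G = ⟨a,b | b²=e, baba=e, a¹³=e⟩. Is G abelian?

a·b = ab but b·a = a¹²b, so a·b ≠ b·a and G is not abelian.

Answer: No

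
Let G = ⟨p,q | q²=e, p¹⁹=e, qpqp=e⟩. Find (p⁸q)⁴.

Compute successive powers of (p⁸q), reducing at each step:
  (p⁸q)²: (p⁸q) · p⁸ = q;   q · q = e
  (p⁸q)³: e · p⁸ = p⁸;   (p⁸) · q = p⁸q
  (p⁸q)⁴: (p⁸q) · p⁸ = q;   q · q = e

Answer: e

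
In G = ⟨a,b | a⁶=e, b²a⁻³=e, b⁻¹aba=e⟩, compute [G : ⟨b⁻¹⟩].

First find ord(b⁻¹) by computing successive powers:
  (b⁻¹)¹ = b⁻¹, (b⁻¹)² = a³, (b⁻¹)³ = b, (b⁻¹)⁴ = e.
So |⟨b⁻¹⟩| = ord(b⁻¹) = 4. With |G| = 12, by Lagrange [G : ⟨b⁻¹⟩] = 12/4 = 3.

Answer: 3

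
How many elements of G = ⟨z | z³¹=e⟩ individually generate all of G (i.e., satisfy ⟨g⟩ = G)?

G is cyclic of order 31. An element generates G iff its order is 31, and a cyclic group of order 31 has exactly φ(31) = 30 such elements.

Answer: 30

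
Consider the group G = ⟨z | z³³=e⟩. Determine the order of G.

G is generated by a single element, so G is cyclic. The relator gives z³³ = e and no smaller power is forced to be e, so the 33 powers {e, z, z², z³, z⁴, z⁵, z⁶, z⁷, z⁸, z⁹, z²², z²³, z²¹, z²⁰, z²⁴, z²⁵, z²⁶, z²⁷, z²⁸, z²⁹, z³², z³¹, z³⁰, z¹², z¹³, z¹¹, z¹⁰, z¹⁴, z¹⁵, z¹⁶, z¹⁷, z¹⁸, z¹⁹} are distinct. Hence |G| = 33.

Answer: 33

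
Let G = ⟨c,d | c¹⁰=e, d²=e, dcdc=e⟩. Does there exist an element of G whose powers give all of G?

Every cyclic group is abelian. But c·d = cd while d·c = c⁹d, so c·d ≠ d·c and G is not abelian. Hence G is not cyclic.

Answer: No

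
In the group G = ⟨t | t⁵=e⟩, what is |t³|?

Compute successive powers until reaching e:
  (t³)¹ = t³, (t³)² = t, (t³)³ = t⁴, (t³)⁴ = t², (t³)⁵ = e.
The smallest positive k with (t³)ᵏ = e is 5.

Answer: 5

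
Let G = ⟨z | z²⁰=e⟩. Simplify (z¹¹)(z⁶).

Compute (z¹¹) · (z⁶) by multiplying left to right and reducing via the relations at each step:
  (z¹¹) · z⁶ = z¹⁷

Answer: z¹⁷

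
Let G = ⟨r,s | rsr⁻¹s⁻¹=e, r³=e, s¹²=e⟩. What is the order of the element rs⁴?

Compute successive powers until reaching e:
  (rs⁴)¹ = rs⁴, (rs⁴)² = r²s⁸, (rs⁴)³ = e.
The smallest positive k with (rs⁴)ᵏ = e is 3.

Answer: 3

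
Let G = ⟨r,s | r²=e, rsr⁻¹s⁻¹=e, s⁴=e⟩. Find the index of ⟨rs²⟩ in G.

First find ord(rs²) by computing successive powers:
  (rs²)¹ = rs², (rs²)² = e.
So |⟨rs²⟩| = ord(rs²) = 2. With |G| = 8, by Lagrange [G : ⟨rs²⟩] = 8/2 = 4.

Answer: 4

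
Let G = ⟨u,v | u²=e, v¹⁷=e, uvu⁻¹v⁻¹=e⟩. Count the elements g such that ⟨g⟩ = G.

G is cyclic of order 34. An element generates G iff its order is 34, and a cyclic group of order 34 has exactly φ(34) = 16 such elements.

Answer: 16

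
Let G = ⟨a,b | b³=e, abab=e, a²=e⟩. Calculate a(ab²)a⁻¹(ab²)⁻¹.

[a, (ab²)] = a·(ab²)·a⁻¹·(ab²)⁻¹.
  a · (ab²) = b²
  (b²) · a = ab
  (ab) · (ab²) = b

Answer: b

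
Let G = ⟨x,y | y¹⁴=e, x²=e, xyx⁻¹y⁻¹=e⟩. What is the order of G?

Enumerate words in the generators, reducing via the relations: the distinct elements are
  {e, x, y, xy, y², y³, y⁴, y⁵, y⁶, y⁷, y⁸, y⁹, xy², xy³, xy⁴, xy⁵, xy⁶, xy⁷, xy⁸, xy⁹, y¹², y¹³, y¹¹, y¹⁰, xy¹², xy¹³, xy¹¹, xy¹⁰}.
No further products give new elements, so |G| = 28.

Answer: 28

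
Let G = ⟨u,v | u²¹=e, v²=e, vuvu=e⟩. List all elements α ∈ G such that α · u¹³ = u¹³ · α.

⟨u¹³⟩ ⊆ C_G(u¹³) since powers of u¹³ commute with u¹³; so |C_G(u¹³)| ≥ |⟨u¹³⟩| = 21.
By orbit–stabilizer, |C_G(u¹³)| = |G| / |conj. class of u¹³| = 42 / 2 = 21.
The 21 elements commuting with u¹³ are {e, u, u², u³, u⁴, u⁵, u⁶, u⁷, u⁸, u⁹, u¹⁰, u¹¹, u¹², u¹³, u¹⁴, u¹⁵, u¹⁶, u¹⁷, u¹⁸, u¹⁹, u²⁰}.

Answer: {e, u, u², u³, u⁴, u⁵, u⁶, u⁷, u⁸, u⁹, u¹⁰, u¹¹, u¹², u¹³, u¹⁴, u¹⁵, u¹⁶, u¹⁷, u¹⁸, u¹⁹, u²⁰}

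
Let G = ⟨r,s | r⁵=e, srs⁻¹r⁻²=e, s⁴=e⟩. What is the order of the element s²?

Compute successive powers until reaching e:
  (s²)¹ = s², (s²)² = e.
The smallest positive k with (s²)ᵏ = e is 2.

Answer: 2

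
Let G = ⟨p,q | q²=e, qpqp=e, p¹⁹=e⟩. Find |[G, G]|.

G' = [G, G] is generated by all commutators. The generator-pair commutators are: [p, q] = p².
The subgroup they normally generate is {e, p, p², p³, p⁴, p⁵, p⁶, p⁷, p⁸, p⁹, p¹⁰, p¹¹, p¹², p¹³, p¹⁴, p¹⁵, p¹⁶, p¹⁷, p¹⁸}, of order 19.
Check: |G/G'| = 38/19 = 2 is the order of the abelianisation.

Answer: 19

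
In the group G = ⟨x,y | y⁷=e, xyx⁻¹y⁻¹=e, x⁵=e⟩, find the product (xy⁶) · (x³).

Compute (xy⁶) · (x³) by multiplying left to right and reducing via the relations at each step:
  (xy⁶) · x³ = x⁴y⁶

Answer: x⁴y⁶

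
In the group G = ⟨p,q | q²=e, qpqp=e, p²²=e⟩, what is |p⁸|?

Compute successive powers until reaching e:
  (p⁸)¹ = p⁸, (p⁸)² = p¹⁶, (p⁸)³ = p², (p⁸)⁴ = p¹⁰, (p⁸)⁵ = p¹⁸, (p⁸)⁶ = p⁴, (p⁸)⁷ = p¹², (p⁸)⁸ = p²⁰, (p⁸)⁹ = p⁶, (p⁸)¹⁰ = p¹⁴, (p⁸)¹¹ = e.
The smallest positive k with (p⁸)ᵏ = e is 11.

Answer: 11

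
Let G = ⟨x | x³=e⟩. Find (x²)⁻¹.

The order of (x²) is 3 (smallest k with (x²)ᵏ = e), so (x²)⁻¹ = (x²)² = x.
Check: (x²) · x → (x²) · x = e, giving e as required.

Answer: x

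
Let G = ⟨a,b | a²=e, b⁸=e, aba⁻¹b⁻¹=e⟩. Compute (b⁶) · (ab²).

Compute (b⁶) · (ab²) by multiplying left to right and reducing via the relations at each step:
  (b⁶) · a = ab⁶
  (ab⁶) · b² = a

Answer: a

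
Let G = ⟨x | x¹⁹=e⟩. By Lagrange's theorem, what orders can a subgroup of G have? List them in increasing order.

|G| = 19 = 19. By Lagrange's theorem the order of any subgroup divides 19; the divisors of 19 are 1, 19.

Answer: 1, 19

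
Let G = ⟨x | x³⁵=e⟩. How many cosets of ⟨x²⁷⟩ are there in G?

First find ord(x²⁷) by computing successive powers:
  (x²⁷)¹ = x²⁷, (x²⁷)² = x¹⁹, (x²⁷)³ = x¹¹, (x²⁷)⁴ = x³, (x²⁷)⁵ = x³⁰, (x²⁷)⁶ = x²², (x²⁷)⁷ = x¹⁴, (x²⁷)⁸ = x⁶, (x²⁷)⁹ = x³³, (x²⁷)¹⁰ = x²⁵, (x²⁷)¹¹ = x¹⁷, (x²⁷)¹² = x⁹, (x²⁷)¹³ = x, (x²⁷)¹⁴ = x²⁸, (x²⁷)¹⁵ = x²⁰, (x²⁷)¹⁶ = x¹², (x²⁷)¹⁷ = x⁴, (x²⁷)¹⁸ = x³¹, (x²⁷)¹⁹ = x²³, (x²⁷)²⁰ = x¹⁵, (x²⁷)²¹ = x⁷, (x²⁷)²² = x³⁴, (x²⁷)²³ = x²⁶, (x²⁷)²⁴ = x¹⁸, (x²⁷)²⁵ = x¹⁰, (x²⁷)²⁶ = x², (x²⁷)²⁷ = x²⁹, (x²⁷)²⁸ = x²¹, (x²⁷)²⁹ = x¹³, (x²⁷)³⁰ = x⁵, (x²⁷)³¹ = x³², (x²⁷)³² = x²⁴, (x²⁷)³³ = x¹⁶, (x²⁷)³⁴ = x⁸, (x²⁷)³⁵ = e.
So |⟨x²⁷⟩| = ord(x²⁷) = 35. With |G| = 35, by Lagrange [G : ⟨x²⁷⟩] = 35/35 = 1.

Answer: 1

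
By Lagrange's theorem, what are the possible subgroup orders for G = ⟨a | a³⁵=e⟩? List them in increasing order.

|G| = 35 = 5 · 7. By Lagrange's theorem the order of any subgroup divides 35; the divisors of 35 are 1, 5, 7, 35.

Answer: 1, 5, 7, 35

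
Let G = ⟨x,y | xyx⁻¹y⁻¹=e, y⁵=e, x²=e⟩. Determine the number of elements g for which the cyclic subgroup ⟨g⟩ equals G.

G is cyclic of order 10. An element generates G iff its order is 10, and a cyclic group of order 10 has exactly φ(10) = 4 such elements.

Answer: 4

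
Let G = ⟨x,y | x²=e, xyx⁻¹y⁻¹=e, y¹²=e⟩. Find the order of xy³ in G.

Compute successive powers until reaching e:
  (xy³)¹ = xy³, (xy³)² = y⁶, (xy³)³ = xy⁹, (xy³)⁴ = e.
The smallest positive k with (xy³)ᵏ = e is 4.

Answer: 4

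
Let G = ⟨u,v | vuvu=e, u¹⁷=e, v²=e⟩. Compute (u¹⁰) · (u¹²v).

Compute (u¹⁰) · (u¹²v) by multiplying left to right and reducing via the relations at each step:
  (u¹⁰) · u¹² = u⁵
  (u⁵) · v = u⁵v

Answer: u⁵v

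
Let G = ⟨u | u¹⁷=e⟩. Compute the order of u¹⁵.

Compute successive powers until reaching e:
  (u¹⁵)¹ = u¹⁵, (u¹⁵)² = u¹³, (u¹⁵)³ = u¹¹, (u¹⁵)⁴ = u⁹, (u¹⁵)⁵ = u⁷, (u¹⁵)⁶ = u⁵, (u¹⁵)⁷ = u³, (u¹⁵)⁸ = u, (u¹⁵)⁹ = u¹⁶, (u¹⁵)¹⁰ = u¹⁴, (u¹⁵)¹¹ = u¹², (u¹⁵)¹² = u¹⁰, (u¹⁵)¹³ = u⁸, (u¹⁵)¹⁴ = u⁶, (u¹⁵)¹⁵ = u⁴, (u¹⁵)¹⁶ = u², (u¹⁵)¹⁷ = e.
The smallest positive k with (u¹⁵)ᵏ = e is 17.

Answer: 17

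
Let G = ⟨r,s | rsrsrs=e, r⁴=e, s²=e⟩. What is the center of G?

An element z ∈ Z(G) iff z commutes with every generator.
For example e is central: e·r = r = r·e; e·s = s = s·e.
Whereas r ∉ Z(G) since r·s = rs ≠ sr = s·r.
Checking each of the 24 elements this way gives Z(G) = {e}, of order 1.

Answer: {e}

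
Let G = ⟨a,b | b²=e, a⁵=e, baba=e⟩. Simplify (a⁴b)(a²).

Compute (a⁴b) · (a²) by multiplying left to right and reducing via the relations at each step:
  (a⁴b) · a² = a²b

Answer: a²b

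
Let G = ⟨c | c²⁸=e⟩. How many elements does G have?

G is generated by a single element, so G is cyclic. The relator gives c²⁸ = e and no smaller power is forced to be e, so the 28 powers {c, e, c², c³, c⁴, c⁵, c⁶, c⁷, c⁸, c⁹, c²², c²³, c²¹, c²⁰, c²⁴, c²⁵, c²⁶, c²⁷, c¹², c¹³, c¹¹, c¹⁰, c¹⁴, c¹⁵, c¹⁶, c¹⁷, c¹⁸, c¹⁹} are distinct. Hence |G| = 28.

Answer: 28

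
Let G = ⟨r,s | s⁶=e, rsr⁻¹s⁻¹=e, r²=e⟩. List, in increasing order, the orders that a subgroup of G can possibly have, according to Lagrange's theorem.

|G| = 12 = 2² · 3. By Lagrange's theorem the order of any subgroup divides 12; the divisors of 12 are 1, 2, 3, 4, 6, 12.

Answer: 1, 2, 3, 4, 6, 12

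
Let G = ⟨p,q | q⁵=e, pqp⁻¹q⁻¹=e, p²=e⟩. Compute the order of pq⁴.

Compute successive powers until reaching e:
  (pq⁴)¹ = pq⁴, (pq⁴)² = q³, (pq⁴)³ = pq², (pq⁴)⁴ = q, (pq⁴)⁵ = p, (pq⁴)⁶ = q⁴, (pq⁴)⁷ = pq³, (pq⁴)⁸ = q², (pq⁴)⁹ = pq, (pq⁴)¹⁰ = e.
The smallest positive k with (pq⁴)ᵏ = e is 10.

Answer: 10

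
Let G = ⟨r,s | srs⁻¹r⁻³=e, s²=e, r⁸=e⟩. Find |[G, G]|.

G' = [G, G] is generated by all commutators. The generator-pair commutators are: [r, s] = r⁶.
The subgroup they normally generate is {e, r², r⁴, r⁶}, of order 4.
Check: |G/G'| = 16/4 = 4 is the order of the abelianisation.

Answer: 4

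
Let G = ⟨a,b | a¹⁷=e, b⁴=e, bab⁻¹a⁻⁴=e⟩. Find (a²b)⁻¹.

The order of (a²b) is 4 (smallest k with (a²b)ᵏ = e), so (a²b)⁻¹ = (a²b)³ = a⁸b³.
Check: (a²b) · (a⁸b³) → (a²b) · a⁸ = b;   b · b³ = e, giving e as required.

Answer: a⁸b³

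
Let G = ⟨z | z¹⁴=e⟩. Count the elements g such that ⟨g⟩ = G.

G is cyclic of order 14. An element generates G iff its order is 14, and a cyclic group of order 14 has exactly φ(14) = 6 such elements.

Answer: 6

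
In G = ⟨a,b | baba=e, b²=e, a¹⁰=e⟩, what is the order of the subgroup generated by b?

|⟨b⟩| equals the order of b. Compute successive powers until reaching e:
  b¹ = b, b² = e.
The smallest positive k with bᵏ = e is 2, so |⟨b⟩| = 2.

Answer: 2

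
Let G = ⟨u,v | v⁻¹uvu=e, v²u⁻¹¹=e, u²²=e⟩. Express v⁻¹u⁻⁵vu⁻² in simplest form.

Multiply left to right, reducing at each step:
  (v⁻¹) · u⁻⁵ = u⁵v⁻¹
  (u⁵v⁻¹) · v = u⁵
  (u⁵) · u⁻² = u³

Answer: u³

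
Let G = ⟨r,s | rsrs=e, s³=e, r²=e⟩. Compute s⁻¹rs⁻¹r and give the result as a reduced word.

Multiply left to right, reducing at each step:
  (s²) · r = rs
  (rs) · s⁻¹ = r
  r · r = e

Answer: e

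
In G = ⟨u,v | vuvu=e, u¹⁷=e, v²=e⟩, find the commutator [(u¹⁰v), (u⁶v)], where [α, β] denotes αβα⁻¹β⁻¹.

[(u¹⁰v), (u⁶v)] = (u¹⁰v)·(u⁶v)·(u¹⁰v)⁻¹·(u⁶v)⁻¹.
  (u¹⁰v) · (u⁶v) = u⁴
  (u⁴) · (u¹⁰v) = u¹⁴v
  (u¹⁴v) · (u⁶v) = u⁸

Answer: u⁸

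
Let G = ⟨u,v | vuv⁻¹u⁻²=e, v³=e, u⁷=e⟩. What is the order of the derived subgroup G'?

G' = [G, G] is generated by all commutators. The generator-pair commutators are: [u, v] = u⁶.
The subgroup they normally generate is {e, u, u², u³, u⁴, u⁵, u⁶}, of order 7.
Check: |G/G'| = 21/7 = 3 is the order of the abelianisation.

Answer: 7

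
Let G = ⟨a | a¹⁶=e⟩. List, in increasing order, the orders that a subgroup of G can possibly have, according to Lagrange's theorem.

|G| = 16 = 2⁴. By Lagrange's theorem the order of any subgroup divides 16; the divisors of 16 are 1, 2, 4, 8, 16.

Answer: 1, 2, 4, 8, 16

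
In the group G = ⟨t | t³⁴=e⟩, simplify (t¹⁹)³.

Compute successive powers of (t¹⁹), reducing at each step:
  (t¹⁹)²: (t¹⁹) · t¹⁹ = t⁴
  (t¹⁹)³: (t⁴) · t¹⁹ = t²³

Answer: t²³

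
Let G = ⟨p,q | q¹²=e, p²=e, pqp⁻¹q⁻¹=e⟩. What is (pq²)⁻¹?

The order of (pq²) is 6 (smallest k with (pq²)ᵏ = e), so (pq²)⁻¹ = (pq²)⁵ = pq¹⁰.
Check: (pq²) · (pq¹⁰) → (pq²) · p = q²;   (q²) · q¹⁰ = e, giving e as required.

Answer: pq¹⁰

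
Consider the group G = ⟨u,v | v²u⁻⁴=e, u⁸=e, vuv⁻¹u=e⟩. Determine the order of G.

Enumerate words in the generators, reducing via the relations: the distinct elements are
  {e, u, v, uv, u², u³, u⁴, u⁵, u⁶, u⁷, u²v, u³v, v⁻¹, uv⁻¹, u²v⁻¹, u³v⁻¹}.
No further products give new elements, so |G| = 16.

Answer: 16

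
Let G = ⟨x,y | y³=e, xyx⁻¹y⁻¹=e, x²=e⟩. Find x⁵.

Compute successive powers of x, reducing at each step:
  x²: x · x = e
  x³: e · x = x
  x⁴: x · x = e
  x⁵: e · x = x

Answer: x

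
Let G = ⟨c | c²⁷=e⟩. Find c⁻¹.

The order of c is 27 (smallest k with cᵏ = e), so c⁻¹ = c²⁶ = c²⁶.
Check: c · (c²⁶) → c · c²⁶ = e, giving e as required.

Answer: c²⁶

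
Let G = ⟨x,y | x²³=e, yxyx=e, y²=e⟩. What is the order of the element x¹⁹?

Compute successive powers until reaching e:
  (x¹⁹)¹ = x¹⁹, (x¹⁹)² = x¹⁵, (x¹⁹)³ = x¹¹, (x¹⁹)⁴ = x⁷, (x¹⁹)⁵ = x³, (x¹⁹)⁶ = x²², (x¹⁹)⁷ = x¹⁸, (x¹⁹)⁸ = x¹⁴, (x¹⁹)⁹ = x¹⁰, (x¹⁹)¹⁰ = x⁶, (x¹⁹)¹¹ = x², (x¹⁹)¹² = x²¹, (x¹⁹)¹³ = x¹⁷, (x¹⁹)¹⁴ = x¹³, (x¹⁹)¹⁵ = x⁹, (x¹⁹)¹⁶ = x⁵, (x¹⁹)¹⁷ = x, (x¹⁹)¹⁸ = x²⁰, (x¹⁹)¹⁹ = x¹⁶, (x¹⁹)²⁰ = x¹², (x¹⁹)²¹ = x⁸, (x¹⁹)²² = x⁴, (x¹⁹)²³ = e.
The smallest positive k with (x¹⁹)ᵏ = e is 23.

Answer: 23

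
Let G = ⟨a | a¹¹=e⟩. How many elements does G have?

G is generated by a single element, so G is cyclic. The relator gives a¹¹ = e and no smaller power is forced to be e, so the 11 powers {a, e, a², a³, a⁴, a⁵, a⁶, a⁷, a⁸, a⁹, a¹⁰} are distinct. Hence |G| = 11.

Answer: 11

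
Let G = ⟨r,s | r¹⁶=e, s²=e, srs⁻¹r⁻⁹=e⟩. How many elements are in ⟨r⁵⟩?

|⟨r⁵⟩| equals the order of r⁵. Compute successive powers until reaching e:
  (r⁵)¹ = r⁵, (r⁵)² = r¹⁰, (r⁵)³ = r¹⁵, (r⁵)⁴ = r⁴, (r⁵)⁵ = r⁹, (r⁵)⁶ = r¹⁴, (r⁵)⁷ = r³, (r⁵)⁸ = r⁸, (r⁵)⁹ = r¹³, (r⁵)¹⁰ = r², (r⁵)¹¹ = r⁷, (r⁵)¹² = r¹², (r⁵)¹³ = r, (r⁵)¹⁴ = r⁶, (r⁵)¹⁵ = r¹¹, (r⁵)¹⁶ = e.
The smallest positive k with (r⁵)ᵏ = e is 16, so |⟨r⁵⟩| = 16.

Answer: 16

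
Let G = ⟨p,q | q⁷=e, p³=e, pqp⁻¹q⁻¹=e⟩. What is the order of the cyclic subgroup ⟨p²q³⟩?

|⟨p²q³⟩| equals the order of p²q³. Compute successive powers until reaching e:
  (p²q³)¹ = p²q³, (p²q³)² = pq⁶, (p²q³)³ = q², (p²q³)⁴ = p²q⁵, (p²q³)⁵ = pq, (p²q³)⁶ = q⁴, (p²q³)⁷ = p², (p²q³)⁸ = pq³, (p²q³)⁹ = q⁶, (p²q³)¹⁰ = p²q², (p²q³)¹¹ = pq⁵, (p²q³)¹² = q, (p²q³)¹³ = p²q⁴, (p²q³)¹⁴ = p, (p²q³)¹⁵ = q³, (p²q³)¹⁶ = p²q⁶, (p²q³)¹⁷ = pq², (p²q³)¹⁸ = q⁵, (p²q³)¹⁹ = p²q, (p²q³)²⁰ = pq⁴, (p²q³)²¹ = e.
The smallest positive k with (p²q³)ᵏ = e is 21, so |⟨p²q³⟩| = 21.

Answer: 21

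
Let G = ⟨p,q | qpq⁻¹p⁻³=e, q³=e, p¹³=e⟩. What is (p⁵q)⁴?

Compute successive powers of (p⁵q), reducing at each step:
  (p⁵q)²: (p⁵q) · p⁵ = p⁷q;   (p⁷q) · q = p⁷q²
  (p⁵q)³: (p⁷q²) · p⁵ = q²;   (q²) · q = e
  (p⁵q)⁴: e · p⁵ = p⁵;   (p⁵) · q = p⁵q

Answer: p⁵q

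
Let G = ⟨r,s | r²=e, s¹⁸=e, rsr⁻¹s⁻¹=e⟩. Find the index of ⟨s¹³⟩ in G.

First find ord(s¹³) by computing successive powers:
  (s¹³)¹ = s¹³, (s¹³)² = s⁸, (s¹³)³ = s³, (s¹³)⁴ = s¹⁶, (s¹³)⁵ = s¹¹, (s¹³)⁶ = s⁶, (s¹³)⁷ = s, (s¹³)⁸ = s¹⁴, (s¹³)⁹ = s⁹, (s¹³)¹⁰ = s⁴, (s¹³)¹¹ = s¹⁷, (s¹³)¹² = s¹², (s¹³)¹³ = s⁷, (s¹³)¹⁴ = s², (s¹³)¹⁵ = s¹⁵, (s¹³)¹⁶ = s¹⁰, (s¹³)¹⁷ = s⁵, (s¹³)¹⁸ = e.
So |⟨s¹³⟩| = ord(s¹³) = 18. With |G| = 36, by Lagrange [G : ⟨s¹³⟩] = 36/18 = 2.

Answer: 2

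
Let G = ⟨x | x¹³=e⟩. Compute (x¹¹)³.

Compute successive powers of (x¹¹), reducing at each step:
  (x¹¹)²: (x¹¹) · x¹¹ = x⁹
  (x¹¹)³: (x⁹) · x¹¹ = x⁷

Answer: x⁷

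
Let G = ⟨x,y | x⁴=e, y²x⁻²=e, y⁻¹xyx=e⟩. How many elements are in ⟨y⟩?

|⟨y⟩| equals the order of y. Compute successive powers until reaching e:
  y¹ = y, y² = x², y³ = y⁻¹, y⁴ = e.
The smallest positive k with yᵏ = e is 4, so |⟨y⟩| = 4.

Answer: 4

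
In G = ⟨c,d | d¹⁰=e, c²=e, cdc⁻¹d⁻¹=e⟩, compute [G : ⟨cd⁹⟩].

First find ord(cd⁹) by computing successive powers:
  (cd⁹)¹ = cd⁹, (cd⁹)² = d⁸, (cd⁹)³ = cd⁷, (cd⁹)⁴ = d⁶, (cd⁹)⁵ = cd⁵, (cd⁹)⁶ = d⁴, (cd⁹)⁷ = cd³, (cd⁹)⁸ = d², (cd⁹)⁹ = cd, (cd⁹)¹⁰ = e.
So |⟨cd⁹⟩| = ord(cd⁹) = 10. With |G| = 20, by Lagrange [G : ⟨cd⁹⟩] = 20/10 = 2.

Answer: 2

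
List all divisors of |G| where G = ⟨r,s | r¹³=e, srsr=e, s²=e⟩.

|G| = 26 = 2 · 13. By Lagrange's theorem the order of any subgroup divides 26; the divisors of 26 are 1, 2, 13, 26.

Answer: 1, 2, 13, 26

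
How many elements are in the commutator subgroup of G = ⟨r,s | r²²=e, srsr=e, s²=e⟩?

G' = [G, G] is generated by all commutators. The generator-pair commutators are: [r, s] = r².
The subgroup they normally generate is {e, r², r⁴, r⁶, r⁸, r¹⁰, r¹², r¹⁴, r¹⁶, r¹⁸, r²⁰}, of order 11.
Check: |G/G'| = 44/11 = 4 is the order of the abelianisation.

Answer: 11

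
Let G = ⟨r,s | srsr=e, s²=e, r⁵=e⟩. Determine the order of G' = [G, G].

G' = [G, G] is generated by all commutators. The generator-pair commutators are: [r, s] = r².
The subgroup they normally generate is {e, r, r², r³, r⁴}, of order 5.
Check: |G/G'| = 10/5 = 2 is the order of the abelianisation.

Answer: 5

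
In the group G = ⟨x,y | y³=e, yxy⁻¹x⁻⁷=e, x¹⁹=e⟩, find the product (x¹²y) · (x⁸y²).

Compute (x¹²y) · (x⁸y²) by multiplying left to right and reducing via the relations at each step:
  (x¹²y) · x⁸ = x¹¹y
  (x¹¹y) · y² = x¹¹

Answer: x¹¹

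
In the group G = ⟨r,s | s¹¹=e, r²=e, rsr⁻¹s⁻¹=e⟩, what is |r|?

Compute successive powers until reaching e:
  r¹ = r, r² = e.
The smallest positive k with rᵏ = e is 2.

Answer: 2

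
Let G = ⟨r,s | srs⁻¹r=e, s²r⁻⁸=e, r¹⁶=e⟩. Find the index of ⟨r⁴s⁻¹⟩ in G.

First find ord(r⁴s⁻¹) by computing successive powers:
  (r⁴s⁻¹)¹ = r⁴s⁻¹, (r⁴s⁻¹)² = r⁸, (r⁴s⁻¹)³ = r⁴s, (r⁴s⁻¹)⁴ = e.
So |⟨r⁴s⁻¹⟩| = ord(r⁴s⁻¹) = 4. With |G| = 32, by Lagrange [G : ⟨r⁴s⁻¹⟩] = 32/4 = 8.

Answer: 8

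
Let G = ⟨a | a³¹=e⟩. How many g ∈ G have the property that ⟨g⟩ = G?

G is cyclic of order 31. An element generates G iff its order is 31, and a cyclic group of order 31 has exactly φ(31) = 30 such elements.

Answer: 30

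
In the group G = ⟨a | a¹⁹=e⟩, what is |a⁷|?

Compute successive powers until reaching e:
  (a⁷)¹ = a⁷, (a⁷)² = a¹⁴, (a⁷)³ = a², (a⁷)⁴ = a⁹, (a⁷)⁵ = a¹⁶, (a⁷)⁶ = a⁴, (a⁷)⁷ = a¹¹, (a⁷)⁸ = a¹⁸, (a⁷)⁹ = a⁶, (a⁷)¹⁰ = a¹³, (a⁷)¹¹ = a, (a⁷)¹² = a⁸, (a⁷)¹³ = a¹⁵, (a⁷)¹⁴ = a³, (a⁷)¹⁵ = a¹⁰, (a⁷)¹⁶ = a¹⁷, (a⁷)¹⁷ = a⁵, (a⁷)¹⁸ = a¹², (a⁷)¹⁹ = e.
The smallest positive k with (a⁷)ᵏ = e is 19.

Answer: 19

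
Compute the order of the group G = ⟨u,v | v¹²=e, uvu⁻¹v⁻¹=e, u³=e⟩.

Enumerate words in the generators, reducing via the relations: the distinct elements are
  {e, u, v, uv, u², v², v³, v⁴, v⁵, v⁶, v⁷, v⁸, v⁹, uv², uv³, uv⁴, uv⁵, uv⁶, uv⁷, uv⁸, uv⁹, u²v, v¹¹, v¹⁰, uv¹¹, uv¹⁰, u²v², u²v³, u²v⁴, u²v⁵, u²v⁶, u²v⁷, u²v⁸, u²v⁹, u²v¹¹, u²v¹⁰}.
No further products give new elements, so |G| = 36.

Answer: 36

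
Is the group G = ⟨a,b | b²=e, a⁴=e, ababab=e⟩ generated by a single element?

Every cyclic group is abelian. But a·b = ab while b·a = ba, so a·b ≠ b·a and G is not abelian. Hence G is not cyclic.

Answer: No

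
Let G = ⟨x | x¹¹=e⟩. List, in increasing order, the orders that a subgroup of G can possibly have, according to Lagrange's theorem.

|G| = 11 = 11. By Lagrange's theorem the order of any subgroup divides 11; the divisors of 11 are 1, 11.

Answer: 1, 11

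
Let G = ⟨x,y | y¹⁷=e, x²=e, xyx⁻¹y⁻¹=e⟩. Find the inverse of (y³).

The order of (y³) is 17 (smallest k with (y³)ᵏ = e), so (y³)⁻¹ = (y³)¹⁶ = y¹⁴.
Check: (y³) · (y¹⁴) → (y³) · y¹⁴ = e, giving e as required.

Answer: y¹⁴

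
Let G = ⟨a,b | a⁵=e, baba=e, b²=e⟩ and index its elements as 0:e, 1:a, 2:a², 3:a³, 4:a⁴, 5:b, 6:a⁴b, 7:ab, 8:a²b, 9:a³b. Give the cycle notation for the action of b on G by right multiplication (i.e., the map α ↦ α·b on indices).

(0 5)(1 7)(2 8)(3 9)(4 6)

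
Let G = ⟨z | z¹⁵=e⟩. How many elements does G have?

G is generated by a single element, so G is cyclic. The relator gives z¹⁵ = e and no smaller power is forced to be e, so the 15 powers {e, z, z², z³, z⁴, z⁵, z⁶, z⁷, z⁸, z⁹, z¹², z¹³, z¹¹, z¹⁰, z¹⁴} are distinct. Hence |G| = 15.

Answer: 15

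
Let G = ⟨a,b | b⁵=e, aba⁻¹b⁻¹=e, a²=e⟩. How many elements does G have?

Enumerate words in the generators, reducing via the relations: the distinct elements are
  {a, b, e, ab, b², b³, b⁴, ab², ab³, ab⁴}.
No further products give new elements, so |G| = 10.

Answer: 10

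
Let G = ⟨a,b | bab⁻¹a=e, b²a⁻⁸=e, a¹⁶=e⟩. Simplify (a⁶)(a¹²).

Compute (a⁶) · (a¹²) by multiplying left to right and reducing via the relations at each step:
  (a⁶) · a¹² = a²

Answer: a²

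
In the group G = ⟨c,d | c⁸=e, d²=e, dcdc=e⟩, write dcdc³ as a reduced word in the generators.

Multiply left to right, reducing at each step:
  d · c = c⁷d
  (c⁷d) · d = c⁷
  (c⁷) · c³ = c²

Answer: c²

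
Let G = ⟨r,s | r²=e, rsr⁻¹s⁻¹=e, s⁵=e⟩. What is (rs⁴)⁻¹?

The order of (rs⁴) is 10 (smallest k with (rs⁴)ᵏ = e), so (rs⁴)⁻¹ = (rs⁴)⁹ = rs.
Check: (rs⁴) · (rs) → (rs⁴) · r = s⁴;   (s⁴) · s = e, giving e as required.

Answer: rs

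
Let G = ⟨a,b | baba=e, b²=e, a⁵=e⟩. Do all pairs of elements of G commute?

a·b = ab but b·a = a⁴b, so a·b ≠ b·a and G is not abelian.

Answer: No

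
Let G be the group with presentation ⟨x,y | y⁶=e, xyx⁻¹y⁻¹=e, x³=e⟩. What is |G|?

Enumerate words in the generators, reducing via the relations: the distinct elements are
  {e, x, y, xy, x², y², y³, y⁴, y⁵, xy², xy³, xy⁴, xy⁵, x²y, x²y², x²y³, x²y⁴, x²y⁵}.
No further products give new elements, so |G| = 18.

Answer: 18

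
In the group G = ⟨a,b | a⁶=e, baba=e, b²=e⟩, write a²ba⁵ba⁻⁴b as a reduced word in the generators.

Multiply left to right, reducing at each step:
  (a²) · b = a²b
  (a²b) · a⁵ = a³b
  (a³b) · b = a³
  (a³) · a⁻⁴ = a⁵
  (a⁵) · b = a⁵b

Answer: a⁵b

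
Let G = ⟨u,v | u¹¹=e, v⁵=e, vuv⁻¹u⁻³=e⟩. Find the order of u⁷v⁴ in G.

Compute successive powers until reaching e:
  (u⁷v⁴)¹ = u⁷v⁴, (u⁷v⁴)² = u²v³, (u⁷v⁴)³ = u⁴v², (u⁷v⁴)⁴ = uv, (u⁷v⁴)⁵ = e.
The smallest positive k with (u⁷v⁴)ᵏ = e is 5.

Answer: 5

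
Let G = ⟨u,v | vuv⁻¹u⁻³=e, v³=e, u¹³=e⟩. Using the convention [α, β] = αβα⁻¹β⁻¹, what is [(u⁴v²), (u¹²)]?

[(u⁴v²), (u¹²)] = (u⁴v²)·(u¹²)·(u⁴v²)⁻¹·(u¹²)⁻¹.
  (u⁴v²) · (u¹²) = u⁸v²
  (u⁸v²) · (uv) = u⁴
  (u⁴) · u = u⁵

Answer: u⁵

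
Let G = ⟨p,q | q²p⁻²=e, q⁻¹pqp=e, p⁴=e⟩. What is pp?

Compute p · p by multiplying left to right and reducing via the relations at each step:
  p · p = p²

Answer: p²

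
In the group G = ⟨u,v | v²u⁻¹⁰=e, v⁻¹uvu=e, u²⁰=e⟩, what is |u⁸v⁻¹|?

Compute successive powers until reaching e:
  (u⁸v⁻¹)¹ = u⁸v⁻¹, (u⁸v⁻¹)² = u¹⁰, (u⁸v⁻¹)³ = u⁸v, (u⁸v⁻¹)⁴ = e.
The smallest positive k with (u⁸v⁻¹)ᵏ = e is 4.

Answer: 4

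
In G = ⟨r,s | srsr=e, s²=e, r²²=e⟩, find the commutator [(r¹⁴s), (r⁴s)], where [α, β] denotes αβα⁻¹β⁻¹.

[(r¹⁴s), (r⁴s)] = (r¹⁴s)·(r⁴s)·(r¹⁴s)⁻¹·(r⁴s)⁻¹.
  (r¹⁴s) · (r⁴s) = r¹⁰
  (r¹⁰) · (r¹⁴s) = r²s
  (r²s) · (r⁴s) = r²⁰

Answer: r²⁰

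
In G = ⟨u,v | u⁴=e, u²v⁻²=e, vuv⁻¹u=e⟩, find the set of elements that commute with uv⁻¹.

⟨uv⁻¹⟩ ⊆ C_G(uv⁻¹) since powers of uv⁻¹ commute with uv⁻¹; so |C_G(uv⁻¹)| ≥ |⟨uv⁻¹⟩| = 4.
By orbit–stabilizer, |C_G(uv⁻¹)| = |G| / |conj. class of uv⁻¹| = 8 / 2 = 4.
The 4 elements commuting with uv⁻¹ are {e, u², uv⁻¹, uv}.

Answer: {e, u², uv⁻¹, uv}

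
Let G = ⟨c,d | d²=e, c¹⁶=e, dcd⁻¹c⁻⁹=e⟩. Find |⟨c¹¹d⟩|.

|⟨c¹¹d⟩| equals the order of c¹¹d. Compute successive powers until reaching e:
  (c¹¹d)¹ = c¹¹d, (c¹¹d)² = c¹⁴, (c¹¹d)³ = c⁹d, (c¹¹d)⁴ = c¹², (c¹¹d)⁵ = c⁷d, (c¹¹d)⁶ = c¹⁰, (c¹¹d)⁷ = c⁵d, (c¹¹d)⁸ = c⁸, (c¹¹d)⁹ = c³d, (c¹¹d)¹⁰ = c⁶, (c¹¹d)¹¹ = cd, (c¹¹d)¹² = c⁴, (c¹¹d)¹³ = c¹⁵d, (c¹¹d)¹⁴ = c², (c¹¹d)¹⁵ = c¹³d, (c¹¹d)¹⁶ = e.
The smallest positive k with (c¹¹d)ᵏ = e is 16, so |⟨c¹¹d⟩| = 16.

Answer: 16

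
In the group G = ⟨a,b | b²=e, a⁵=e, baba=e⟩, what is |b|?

Compute successive powers until reaching e:
  b¹ = b, b² = e.
The smallest positive k with bᵏ = e is 2.

Answer: 2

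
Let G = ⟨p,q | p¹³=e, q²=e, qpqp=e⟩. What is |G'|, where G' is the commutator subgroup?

G' = [G, G] is generated by all commutators. The generator-pair commutators are: [p, q] = p².
The subgroup they normally generate is {e, p, p², p³, p⁴, p⁵, p⁶, p⁷, p⁸, p⁹, p¹⁰, p¹¹, p¹²}, of order 13.
Check: |G/G'| = 26/13 = 2 is the order of the abelianisation.

Answer: 13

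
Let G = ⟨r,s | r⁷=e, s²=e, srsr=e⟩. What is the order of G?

Enumerate words in the generators, reducing via the relations: the distinct elements are
  {e, r, s, rs, r², r³, r⁴, r⁵, r⁶, r²s, r³s, r⁴s, r⁵s, r⁶s}.
No further products give new elements, so |G| = 14.

Answer: 14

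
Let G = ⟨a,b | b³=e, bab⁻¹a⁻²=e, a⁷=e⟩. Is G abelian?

a·b = ab but b·a = a²b, so a·b ≠ b·a and G is not abelian.

Answer: No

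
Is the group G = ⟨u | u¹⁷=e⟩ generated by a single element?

|G| = 17. The element u has order 17 (its powers give 17 distinct elements), so ⟨u⟩ = G and G is cyclic.

Answer: Yes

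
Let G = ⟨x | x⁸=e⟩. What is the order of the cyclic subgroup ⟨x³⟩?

|⟨x³⟩| equals the order of x³. Compute successive powers until reaching e:
  (x³)¹ = x³, (x³)² = x⁶, (x³)³ = x, (x³)⁴ = x⁴, (x³)⁵ = x⁷, (x³)⁶ = x², (x³)⁷ = x⁵, (x³)⁸ = e.
The smallest positive k with (x³)ᵏ = e is 8, so |⟨x³⟩| = 8.

Answer: 8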